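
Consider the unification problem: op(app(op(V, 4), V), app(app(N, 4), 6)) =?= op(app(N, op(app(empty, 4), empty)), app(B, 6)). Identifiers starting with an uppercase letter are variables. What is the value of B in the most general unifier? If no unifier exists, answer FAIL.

Decompose op/2: app(op(V, 4), V) =?= app(N, op(app(empty, 4), empty)),  app(app(N, 4), 6) =?= app(B, 6).
Decompose app/2: op(V, 4) =?= N,  V =?= op(app(empty, 4), empty).
Bind N := op(V, 4); substituting into the one remaining equation that mentions N gives: app(app(op(V, 4), 4), 6) =?= app(B, 6).
Bind V := op(app(empty, 4), empty); substituting into the remaining equation gives: app(app(op(op(app(empty, 4), empty), 4), 4), 6) =?= app(B, 6). Substituting into the earlier binding gives N := op(op(app(empty, 4), empty), 4).
Decompose app/2: app(op(op(app(empty, 4), empty), 4), 4) =?= B,  6 =?= 6.
Bind B := app(op(op(app(empty, 4), empty), 4), 4); no other remaining equation mentions B.
Delete trivial equation 6 =?= 6.
MGU = { N := op(op(app(empty, 4), empty), 4), V := op(app(empty, 4), empty), B := app(op(op(app(empty, 4), empty), 4), 4) }, so B := app(op(op(app(empty, 4), empty), 4), 4).

app(op(op(app(empty, 4), empty), 4), 4)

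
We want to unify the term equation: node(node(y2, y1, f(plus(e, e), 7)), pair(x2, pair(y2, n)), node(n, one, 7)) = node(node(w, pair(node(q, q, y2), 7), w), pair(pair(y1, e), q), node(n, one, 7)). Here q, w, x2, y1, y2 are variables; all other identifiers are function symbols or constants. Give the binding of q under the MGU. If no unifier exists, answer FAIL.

Decompose node/3: node(y2, y1, f(plus(e, e), 7)) = node(w, pair(node(q, q, y2), 7), w),  pair(x2, pair(y2, n)) = pair(pair(y1, e), q),  node(n, one, 7) = node(n, one, 7).
Decompose node/3: y2 = w,  y1 = pair(node(q, q, y2), 7),  f(plus(e, e), 7) = w.
Bind y2 := w; substituting into the 2 remaining equations that mention y2 gives: y1 = pair(node(q, q, w), 7),  pair(x2, pair(w, n)) = pair(pair(y1, e), q).
Bind y1 := pair(node(q, q, w), 7); substituting into the one remaining equation that mentions y1 gives: pair(x2, pair(w, n)) = pair(pair(pair(node(q, q, w), 7), e), q).
Bind w := f(plus(e, e), 7); substituting into the one remaining equation that mentions w gives: pair(x2, pair(f(plus(e, e), 7), n)) = pair(pair(pair(node(q, q, f(plus(e, e), 7)), 7), e), q). Substituting into the earlier bindings gives y2 := f(plus(e, e), 7), y1 := pair(node(q, q, f(plus(e, e), 7)), 7).
Decompose pair/2: x2 = pair(pair(node(q, q, f(plus(e, e), 7)), 7), e),  pair(f(plus(e, e), 7), n) = q.
Bind x2 := pair(pair(node(q, q, f(plus(e, e), 7)), 7), e); no other remaining equation mentions x2.
Bind q := pair(f(plus(e, e), 7), n); no other remaining equation mentions q. Substituting into the earlier bindings gives y1 := pair(node(pair(f(plus(e, e), 7), n), pair(f(plus(e, e), 7), n), f(plus(e, e), 7)), 7), x2 := pair(pair(node(pair(f(plus(e, e), 7), n), pair(f(plus(e, e), 7), n), f(plus(e, e), 7)), 7), e).
Delete trivial equation node(n, one, 7) = node(n, one, 7).
MGU = { y2 -> f(plus(e, e), 7), y1 -> pair(node(pair(f(plus(e, e), 7), n), pair(f(plus(e, e), 7), n), f(plus(e, e), 7)), 7), w -> f(plus(e, e), 7), x2 -> pair(pair(node(pair(f(plus(e, e), 7), n), pair(f(plus(e, e), 7), n), f(plus(e, e), 7)), 7), e), q -> pair(f(plus(e, e), 7), n) }, so q -> pair(f(plus(e, e), 7), n).

pair(f(plus(e, e), 7), n)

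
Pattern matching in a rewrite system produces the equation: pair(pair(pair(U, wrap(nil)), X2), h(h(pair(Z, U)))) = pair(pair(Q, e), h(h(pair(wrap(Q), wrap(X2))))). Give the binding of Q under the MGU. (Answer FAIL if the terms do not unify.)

pair(wrap(e), wrap(nil))

Decompose pair/2: pair(pair(U, wrap(nil)), X2) = pair(Q, e),  h(h(pair(Z, U))) = h(h(pair(wrap(Q), wrap(X2)))).
Decompose pair/2: pair(U, wrap(nil)) = Q,  X2 = e.
Bind Q := pair(U, wrap(nil)); substituting into the one remaining equation that mentions Q gives: h(h(pair(Z, U))) = h(h(pair(wrap(pair(U, wrap(nil))), wrap(X2)))).
Bind X2 := e; substituting into the remaining equation gives: h(h(pair(Z, U))) = h(h(pair(wrap(pair(U, wrap(nil))), wrap(e)))).
Decompose h/1: h(pair(Z, U)) = h(pair(wrap(pair(U, wrap(nil))), wrap(e))).
Decompose h/1: pair(Z, U) = pair(wrap(pair(U, wrap(nil))), wrap(e)).
Decompose pair/2: Z = wrap(pair(U, wrap(nil))),  U = wrap(e).
Bind Z := wrap(pair(U, wrap(nil))); no other remaining equation mentions Z.
Bind U := wrap(e). Substituting into the earlier bindings gives Q := pair(wrap(e), wrap(nil)), Z := wrap(pair(wrap(e), wrap(nil))).
MGU = { Q ↦ pair(wrap(e), wrap(nil)), X2 ↦ e, Z ↦ wrap(pair(wrap(e), wrap(nil))), U ↦ wrap(e) }, so Q ↦ pair(wrap(e), wrap(nil)).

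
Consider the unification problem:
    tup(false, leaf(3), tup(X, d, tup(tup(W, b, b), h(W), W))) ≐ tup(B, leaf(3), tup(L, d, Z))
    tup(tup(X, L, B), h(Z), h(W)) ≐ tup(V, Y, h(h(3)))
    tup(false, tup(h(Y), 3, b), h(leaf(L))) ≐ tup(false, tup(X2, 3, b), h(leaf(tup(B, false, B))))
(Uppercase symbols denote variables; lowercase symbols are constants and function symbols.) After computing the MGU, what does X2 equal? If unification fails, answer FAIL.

Decompose tup/3: false ≐ B,  leaf(3) ≐ leaf(3),  tup(X, d, tup(tup(W, b, b), h(W), W)) ≐ tup(L, d, Z).
Bind B := false; substituting into the 2 remaining equations that mention B gives: tup(tup(X, L, false), h(Z), h(W)) ≐ tup(V, Y, h(h(3))),  tup(false, tup(h(Y), 3, b), h(leaf(L))) ≐ tup(false, tup(X2, 3, b), h(leaf(tup(false, false, false)))).
Delete trivial equation leaf(3) ≐ leaf(3).
Decompose tup/3: X ≐ L,  d ≐ d,  tup(tup(W, b, b), h(W), W) ≐ Z.
Bind X := L; substituting into the one remaining equation that mentions X gives: tup(tup(L, L, false), h(Z), h(W)) ≐ tup(V, Y, h(h(3))).
Delete trivial equation d ≐ d.
Bind Z := tup(tup(W, b, b), h(W), W); substituting into the one remaining equation that mentions Z gives: tup(tup(L, L, false), h(tup(tup(W, b, b), h(W), W)), h(W)) ≐ tup(V, Y, h(h(3))).
Decompose tup/3: tup(L, L, false) ≐ V,  h(tup(tup(W, b, b), h(W), W)) ≐ Y,  h(W) ≐ h(h(3)).
Bind V := tup(L, L, false); no other remaining equation mentions V.
Bind Y := h(tup(tup(W, b, b), h(W), W)); substituting into the one remaining equation that mentions Y gives: tup(false, tup(h(h(tup(tup(W, b, b), h(W), W))), 3, b), h(leaf(L))) ≐ tup(false, tup(X2, 3, b), h(leaf(tup(false, false, false)))).
Decompose h/1: W ≐ h(3).
Bind W := h(3); substituting into the remaining equation gives: tup(false, tup(h(h(tup(tup(h(3), b, b), h(h(3)), h(3)))), 3, b), h(leaf(L))) ≐ tup(false, tup(X2, 3, b), h(leaf(tup(false, false, false)))). Substituting into the earlier bindings gives Z := tup(tup(h(3), b, b), h(h(3)), h(3)), Y := h(tup(tup(h(3), b, b), h(h(3)), h(3))).
Decompose tup/3: false ≐ false,  tup(h(h(tup(tup(h(3), b, b), h(h(3)), h(3)))), 3, b) ≐ tup(X2, 3, b),  h(leaf(L)) ≐ h(leaf(tup(false, false, false))).
Delete trivial equation false ≐ false.
Decompose tup/3: h(h(tup(tup(h(3), b, b), h(h(3)), h(3)))) ≐ X2,  3 ≐ 3,  b ≐ b.
Bind X2 := h(h(tup(tup(h(3), b, b), h(h(3)), h(3)))); no other remaining equation mentions X2.
Delete trivial equation 3 ≐ 3.
Delete trivial equation b ≐ b.
Decompose h/1: leaf(L) ≐ leaf(tup(false, false, false)).
Decompose leaf/1: L ≐ tup(false, false, false).
Bind L := tup(false, false, false). Substituting into the earlier bindings gives X := tup(false, false, false), V := tup(tup(false, false, false), tup(false, false, false), false).
MGU = { B -> false, X -> tup(false, false, false), Z -> tup(tup(h(3), b, b), h(h(3)), h(3)), V -> tup(tup(false, false, false), tup(false, false, false), false), Y -> h(tup(tup(h(3), b, b), h(h(3)), h(3))), W -> h(3), X2 -> h(h(tup(tup(h(3), b, b), h(h(3)), h(3)))), L -> tup(false, false, false) }, so X2 -> h(h(tup(tup(h(3), b, b), h(h(3)), h(3)))).

h(h(tup(tup(h(3), b, b), h(h(3)), h(3))))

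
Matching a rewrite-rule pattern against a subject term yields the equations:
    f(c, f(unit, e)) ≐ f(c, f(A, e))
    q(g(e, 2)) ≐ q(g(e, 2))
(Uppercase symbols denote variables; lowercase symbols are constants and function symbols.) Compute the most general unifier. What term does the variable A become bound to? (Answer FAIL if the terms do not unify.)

unit

Decompose f/2: c ≐ c,  f(unit, e) ≐ f(A, e).
Delete trivial equation c ≐ c.
Decompose f/2: unit ≐ A,  e ≐ e.
Bind A := unit; no other remaining equation mentions A.
Delete trivial equation e ≐ e.
Delete trivial equation q(g(e, 2)) ≐ q(g(e, 2)).
MGU = { A := unit }, so A := unit.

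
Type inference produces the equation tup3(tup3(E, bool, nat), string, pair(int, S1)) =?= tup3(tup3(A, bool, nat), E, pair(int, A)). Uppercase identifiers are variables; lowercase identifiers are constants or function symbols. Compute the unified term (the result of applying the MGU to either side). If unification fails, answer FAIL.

Decompose tup3/3: tup3(E, bool, nat) =?= tup3(A, bool, nat),  string =?= E,  pair(int, S1) =?= pair(int, A).
Decompose tup3/3: E =?= A,  bool =?= bool,  nat =?= nat.
Bind E := A; substituting into the one remaining equation that mentions E gives: string =?= A.
Delete trivial equation bool =?= bool.
Delete trivial equation nat =?= nat.
Bind A := string; substituting into the remaining equation gives: pair(int, S1) =?= pair(int, string). Substituting into the earlier binding gives E := string.
Decompose pair/2: int =?= int,  S1 =?= string.
Delete trivial equation int =?= int.
Bind S1 := string.
Applying the MGU to either side gives tup3(tup3(string, bool, nat), string, pair(int, string)).

tup3(tup3(string, bool, nat), string, pair(int, string))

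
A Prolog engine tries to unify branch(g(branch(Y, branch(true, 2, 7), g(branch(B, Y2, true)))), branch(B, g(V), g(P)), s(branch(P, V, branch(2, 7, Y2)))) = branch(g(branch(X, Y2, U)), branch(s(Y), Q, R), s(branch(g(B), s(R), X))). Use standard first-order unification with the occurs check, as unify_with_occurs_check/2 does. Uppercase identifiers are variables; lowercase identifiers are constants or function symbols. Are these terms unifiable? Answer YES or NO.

Decompose branch/3: g(branch(Y, branch(true, 2, 7), g(branch(B, Y2, true)))) = g(branch(X, Y2, U)),  branch(B, g(V), g(P)) = branch(s(Y), Q, R),  s(branch(P, V, branch(2, 7, Y2))) = s(branch(g(B), s(R), X)).
Decompose g/1: branch(Y, branch(true, 2, 7), g(branch(B, Y2, true))) = branch(X, Y2, U).
Decompose branch/3: Y = X,  branch(true, 2, 7) = Y2,  g(branch(B, Y2, true)) = U.
Bind Y := X; substituting into the one remaining equation that mentions Y gives: branch(B, g(V), g(P)) = branch(s(X), Q, R).
Bind Y2 := branch(true, 2, 7); substituting into the 2 remaining equations that mention Y2 gives: g(branch(B, branch(true, 2, 7), true)) = U,  s(branch(P, V, branch(2, 7, branch(true, 2, 7)))) = s(branch(g(B), s(R), X)).
Bind U := g(branch(B, branch(true, 2, 7), true)); no other remaining equation mentions U.
Decompose branch/3: B = s(X),  g(V) = Q,  g(P) = R.
Bind B := s(X); substituting into the one remaining equation that mentions B gives: s(branch(P, V, branch(2, 7, branch(true, 2, 7)))) = s(branch(g(s(X)), s(R), X)). Substituting into the earlier binding gives U := g(branch(s(X), branch(true, 2, 7), true)).
Bind Q := g(V); no other remaining equation mentions Q.
Bind R := g(P); substituting into the remaining equation gives: s(branch(P, V, branch(2, 7, branch(true, 2, 7)))) = s(branch(g(s(X)), s(g(P)), X)).
Decompose s/1: branch(P, V, branch(2, 7, branch(true, 2, 7))) = branch(g(s(X)), s(g(P)), X).
Decompose branch/3: P = g(s(X)),  V = s(g(P)),  branch(2, 7, branch(true, 2, 7)) = X.
Bind P := g(s(X)); substituting into the one remaining equation that mentions P gives: V = s(g(g(s(X)))). Substituting into the earlier binding gives R := g(g(s(X))).
Bind V := s(g(g(s(X)))); no other remaining equation mentions V. Substituting into the earlier binding gives Q := g(s(g(g(s(X))))).
Bind X := branch(2, 7, branch(true, 2, 7)). Substituting into the earlier bindings gives Y := branch(2, 7, branch(true, 2, 7)), U := g(branch(s(branch(2, 7, branch(true, 2, 7))), branch(true, 2, 7), true)), B := s(branch(2, 7, branch(true, 2, 7))), Q := g(s(g(g(s(branch(2, 7, branch(true, 2, 7))))))), R := g(g(s(branch(2, 7, branch(true, 2, 7))))), P := g(s(branch(2, 7, branch(true, 2, 7)))), V := s(g(g(s(branch(2, 7, branch(true, 2, 7)))))).
No equations remain and no clash or occurs-check failure arose, so a unifier exists.

YES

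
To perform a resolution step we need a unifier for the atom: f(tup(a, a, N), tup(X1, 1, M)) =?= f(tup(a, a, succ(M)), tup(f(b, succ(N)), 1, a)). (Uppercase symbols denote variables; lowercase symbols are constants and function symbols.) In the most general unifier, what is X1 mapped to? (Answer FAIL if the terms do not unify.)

Decompose f/2: tup(a, a, N) =?= tup(a, a, succ(M)),  tup(X1, 1, M) =?= tup(f(b, succ(N)), 1, a).
Decompose tup/3: a =?= a,  a =?= a,  N =?= succ(M).
Delete trivial equation a =?= a.
Delete trivial equation a =?= a.
Bind N := succ(M); substituting into the remaining equation gives: tup(X1, 1, M) =?= tup(f(b, succ(succ(M))), 1, a).
Decompose tup/3: X1 =?= f(b, succ(succ(M))),  1 =?= 1,  M =?= a.
Bind X1 := f(b, succ(succ(M))); no other remaining equation mentions X1.
Delete trivial equation 1 =?= 1.
Bind M := a. Substituting into the earlier bindings gives N := succ(a), X1 := f(b, succ(succ(a))).
MGU = { N ↦ succ(a), X1 ↦ f(b, succ(succ(a))), M ↦ a }, so X1 ↦ f(b, succ(succ(a))).

f(b, succ(succ(a)))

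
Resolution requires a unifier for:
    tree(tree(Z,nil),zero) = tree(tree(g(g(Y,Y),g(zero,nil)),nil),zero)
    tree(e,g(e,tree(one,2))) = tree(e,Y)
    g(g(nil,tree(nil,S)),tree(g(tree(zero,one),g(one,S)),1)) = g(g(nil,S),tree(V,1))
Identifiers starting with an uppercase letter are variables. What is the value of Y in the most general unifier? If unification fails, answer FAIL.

Decompose tree/2: tree(Z,nil) = tree(g(g(Y,Y),g(zero,nil)),nil),  zero = zero.
Decompose tree/2: Z = g(g(Y,Y),g(zero,nil)),  nil = nil.
Bind Z := g(g(Y,Y),g(zero,nil)); no other remaining equation mentions Z.
Delete trivial equation nil = nil.
Delete trivial equation zero = zero.
Decompose tree/2: e = e,  g(e,tree(one,2)) = Y.
Delete trivial equation e = e.
Bind Y := g(e,tree(one,2)); no other remaining equation mentions Y. Substituting into the earlier binding gives Z := g(g(g(e,tree(one,2)),g(e,tree(one,2))),g(zero,nil)).
Decompose g/2: g(nil,tree(nil,S)) = g(nil,S),  tree(g(tree(zero,one),g(one,S)),1) = tree(V,1).
Decompose g/2: nil = nil,  tree(nil,S) = S.
Delete trivial equation nil = nil.
Occurs check fails: S occurs in tree(nil,S); the equation S = tree(nil,S) has no finite solution.

FAIL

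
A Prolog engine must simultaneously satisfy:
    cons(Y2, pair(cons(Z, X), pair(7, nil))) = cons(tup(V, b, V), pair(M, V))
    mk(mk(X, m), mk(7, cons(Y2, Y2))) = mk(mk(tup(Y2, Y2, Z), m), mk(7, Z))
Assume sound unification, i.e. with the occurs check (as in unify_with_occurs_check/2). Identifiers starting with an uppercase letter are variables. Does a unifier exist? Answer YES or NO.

Decompose cons/2: Y2 = tup(V, b, V),  pair(cons(Z, X), pair(7, nil)) = pair(M, V).
Bind Y2 := tup(V, b, V); substituting into the one remaining equation that mentions Y2 gives: mk(mk(X, m), mk(7, cons(tup(V, b, V), tup(V, b, V)))) = mk(mk(tup(tup(V, b, V), tup(V, b, V), Z), m), mk(7, Z)).
Decompose pair/2: cons(Z, X) = M,  pair(7, nil) = V.
Bind M := cons(Z, X); no other remaining equation mentions M.
Bind V := pair(7, nil); substituting into the remaining equation gives: mk(mk(X, m), mk(7, cons(tup(pair(7, nil), b, pair(7, nil)), tup(pair(7, nil), b, pair(7, nil))))) = mk(mk(tup(tup(pair(7, nil), b, pair(7, nil)), tup(pair(7, nil), b, pair(7, nil)), Z), m), mk(7, Z)). Substituting into the earlier binding gives Y2 := tup(pair(7, nil), b, pair(7, nil)).
Decompose mk/2: mk(X, m) = mk(tup(tup(pair(7, nil), b, pair(7, nil)), tup(pair(7, nil), b, pair(7, nil)), Z), m),  mk(7, cons(tup(pair(7, nil), b, pair(7, nil)), tup(pair(7, nil), b, pair(7, nil)))) = mk(7, Z).
Decompose mk/2: X = tup(tup(pair(7, nil), b, pair(7, nil)), tup(pair(7, nil), b, pair(7, nil)), Z),  m = m.
Bind X := tup(tup(pair(7, nil), b, pair(7, nil)), tup(pair(7, nil), b, pair(7, nil)), Z); no other remaining equation mentions X. Substituting into the earlier binding gives M := cons(Z, tup(tup(pair(7, nil), b, pair(7, nil)), tup(pair(7, nil), b, pair(7, nil)), Z)).
Delete trivial equation m = m.
Decompose mk/2: 7 = 7,  cons(tup(pair(7, nil), b, pair(7, nil)), tup(pair(7, nil), b, pair(7, nil))) = Z.
Delete trivial equation 7 = 7.
Bind Z := cons(tup(pair(7, nil), b, pair(7, nil)), tup(pair(7, nil), b, pair(7, nil))). Substituting into the earlier bindings gives M := cons(cons(tup(pair(7, nil), b, pair(7, nil)), tup(pair(7, nil), b, pair(7, nil))), tup(tup(pair(7, nil), b, pair(7, nil)), tup(pair(7, nil), b, pair(7, nil)), cons(tup(pair(7, nil), b, pair(7, nil)), tup(pair(7, nil), b, pair(7, nil))))), X := tup(tup(pair(7, nil), b, pair(7, nil)), tup(pair(7, nil), b, pair(7, nil)), cons(tup(pair(7, nil), b, pair(7, nil)), tup(pair(7, nil), b, pair(7, nil)))).
No equations remain and no clash or occurs-check failure arose, so a unifier exists.

YES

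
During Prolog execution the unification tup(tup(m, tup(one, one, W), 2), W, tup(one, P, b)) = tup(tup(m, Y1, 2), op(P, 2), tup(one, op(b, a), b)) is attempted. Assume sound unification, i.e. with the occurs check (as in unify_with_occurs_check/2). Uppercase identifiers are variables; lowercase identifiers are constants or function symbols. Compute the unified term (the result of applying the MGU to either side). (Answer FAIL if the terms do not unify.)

Decompose tup/3: tup(m, tup(one, one, W), 2) = tup(m, Y1, 2),  W = op(P, 2),  tup(one, P, b) = tup(one, op(b, a), b).
Decompose tup/3: m = m,  tup(one, one, W) = Y1,  2 = 2.
Delete trivial equation m = m.
Bind Y1 := tup(one, one, W); no other remaining equation mentions Y1.
Delete trivial equation 2 = 2.
Bind W := op(P, 2); no other remaining equation mentions W. Substituting into the earlier binding gives Y1 := tup(one, one, op(P, 2)).
Decompose tup/3: one = one,  P = op(b, a),  b = b.
Delete trivial equation one = one.
Bind P := op(b, a); no other remaining equation mentions P. Substituting into the earlier bindings gives Y1 := tup(one, one, op(op(b, a), 2)), W := op(op(b, a), 2).
Delete trivial equation b = b.
Applying the MGU to either side gives tup(tup(m, tup(one, one, op(op(b, a), 2)), 2), op(op(b, a), 2), tup(one, op(b, a), b)).

tup(tup(m, tup(one, one, op(op(b, a), 2)), 2), op(op(b, a), 2), tup(one, op(b, a), b))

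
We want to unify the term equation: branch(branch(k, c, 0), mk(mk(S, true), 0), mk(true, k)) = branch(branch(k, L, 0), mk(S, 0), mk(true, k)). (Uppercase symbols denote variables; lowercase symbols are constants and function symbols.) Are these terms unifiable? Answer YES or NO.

NO

Decompose branch/3: branch(k, c, 0) = branch(k, L, 0),  mk(mk(S, true), 0) = mk(S, 0),  mk(true, k) = mk(true, k).
Decompose branch/3: k = k,  c = L,  0 = 0.
Delete trivial equation k = k.
Bind L := c; no other remaining equation mentions L.
Delete trivial equation 0 = 0.
Decompose mk/2: mk(S, true) = S,  0 = 0.
Occurs check fails: S occurs in mk(S, true); the equation S = mk(S, true) has no finite solution.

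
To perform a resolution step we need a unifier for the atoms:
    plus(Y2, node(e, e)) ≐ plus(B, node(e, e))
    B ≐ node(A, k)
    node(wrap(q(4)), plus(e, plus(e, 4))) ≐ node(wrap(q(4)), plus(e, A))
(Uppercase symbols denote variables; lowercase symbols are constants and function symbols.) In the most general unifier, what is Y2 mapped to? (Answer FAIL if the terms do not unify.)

Decompose plus/2: Y2 ≐ B,  node(e, e) ≐ node(e, e).
Bind Y2 := B; no other remaining equation mentions Y2.
Delete trivial equation node(e, e) ≐ node(e, e).
Bind B := node(A, k); no other remaining equation mentions B. Substituting into the earlier binding gives Y2 := node(A, k).
Decompose node/2: wrap(q(4)) ≐ wrap(q(4)),  plus(e, plus(e, 4)) ≐ plus(e, A).
Delete trivial equation wrap(q(4)) ≐ wrap(q(4)).
Decompose plus/2: e ≐ e,  plus(e, 4) ≐ A.
Delete trivial equation e ≐ e.
Bind A := plus(e, 4). Substituting into the earlier bindings gives Y2 := node(plus(e, 4), k), B := node(plus(e, 4), k).
MGU = { Y2 -> node(plus(e, 4), k), B -> node(plus(e, 4), k), A -> plus(e, 4) }, so Y2 -> node(plus(e, 4), k).

node(plus(e, 4), k)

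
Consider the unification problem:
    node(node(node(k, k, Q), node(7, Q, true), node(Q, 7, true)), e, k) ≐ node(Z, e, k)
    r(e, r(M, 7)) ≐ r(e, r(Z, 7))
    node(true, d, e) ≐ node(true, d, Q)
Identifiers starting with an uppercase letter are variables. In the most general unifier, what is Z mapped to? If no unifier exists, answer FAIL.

Decompose node/3: node(node(k, k, Q), node(7, Q, true), node(Q, 7, true)) ≐ Z,  e ≐ e,  k ≐ k.
Bind Z := node(node(k, k, Q), node(7, Q, true), node(Q, 7, true)); substituting into the one remaining equation that mentions Z gives: r(e, r(M, 7)) ≐ r(e, r(node(node(k, k, Q), node(7, Q, true), node(Q, 7, true)), 7)).
Delete trivial equation e ≐ e.
Delete trivial equation k ≐ k.
Decompose r/2: e ≐ e,  r(M, 7) ≐ r(node(node(k, k, Q), node(7, Q, true), node(Q, 7, true)), 7).
Delete trivial equation e ≐ e.
Decompose r/2: M ≐ node(node(k, k, Q), node(7, Q, true), node(Q, 7, true)),  7 ≐ 7.
Bind M := node(node(k, k, Q), node(7, Q, true), node(Q, 7, true)); no other remaining equation mentions M.
Delete trivial equation 7 ≐ 7.
Decompose node/3: true ≐ true,  d ≐ d,  e ≐ Q.
Delete trivial equation true ≐ true.
Delete trivial equation d ≐ d.
Bind Q := e. Substituting into the earlier bindings gives Z := node(node(k, k, e), node(7, e, true), node(e, 7, true)), M := node(node(k, k, e), node(7, e, true), node(e, 7, true)).
MGU = { Z := node(node(k, k, e), node(7, e, true), node(e, 7, true)), M := node(node(k, k, e), node(7, e, true), node(e, 7, true)), Q := e }, so Z := node(node(k, k, e), node(7, e, true), node(e, 7, true)).

node(node(k, k, e), node(7, e, true), node(e, 7, true))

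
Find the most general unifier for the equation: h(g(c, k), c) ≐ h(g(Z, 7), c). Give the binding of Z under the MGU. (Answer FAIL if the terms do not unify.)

Decompose h/2: g(c, k) ≐ g(Z, 7),  c ≐ c.
Decompose g/2: c ≐ Z,  k ≐ 7.
Bind Z := c; no other remaining equation mentions Z.
Clash: constants k and 7 differ; no unifier exists.

FAIL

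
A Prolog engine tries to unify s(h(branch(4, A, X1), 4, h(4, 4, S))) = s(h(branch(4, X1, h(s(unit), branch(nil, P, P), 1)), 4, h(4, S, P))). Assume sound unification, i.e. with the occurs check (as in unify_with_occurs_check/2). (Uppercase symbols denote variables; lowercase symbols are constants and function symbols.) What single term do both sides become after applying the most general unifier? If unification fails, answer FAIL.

s(h(branch(4, h(s(unit), branch(nil, 4, 4), 1), h(s(unit), branch(nil, 4, 4), 1)), 4, h(4, 4, 4)))

Decompose s/1: h(branch(4, A, X1), 4, h(4, 4, S)) = h(branch(4, X1, h(s(unit), branch(nil, P, P), 1)), 4, h(4, S, P)).
Decompose h/3: branch(4, A, X1) = branch(4, X1, h(s(unit), branch(nil, P, P), 1)),  4 = 4,  h(4, 4, S) = h(4, S, P).
Decompose branch/3: 4 = 4,  A = X1,  X1 = h(s(unit), branch(nil, P, P), 1).
Delete trivial equation 4 = 4.
Bind A := X1; no other remaining equation mentions A.
Bind X1 := h(s(unit), branch(nil, P, P), 1); no other remaining equation mentions X1. Substituting into the earlier binding gives A := h(s(unit), branch(nil, P, P), 1).
Delete trivial equation 4 = 4.
Decompose h/3: 4 = 4,  4 = S,  S = P.
Delete trivial equation 4 = 4.
Bind S := 4; substituting into the remaining equation gives: 4 = P.
Bind P := 4. Substituting into the earlier bindings gives A := h(s(unit), branch(nil, 4, 4), 1), X1 := h(s(unit), branch(nil, 4, 4), 1).
Applying the MGU to either side gives s(h(branch(4, h(s(unit), branch(nil, 4, 4), 1), h(s(unit), branch(nil, 4, 4), 1)), 4, h(4, 4, 4))).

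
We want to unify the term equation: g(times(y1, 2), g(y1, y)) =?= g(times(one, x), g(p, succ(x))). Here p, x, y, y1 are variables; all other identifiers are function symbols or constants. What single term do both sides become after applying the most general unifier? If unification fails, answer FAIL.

g(times(one, 2), g(one, succ(2)))

Decompose g/2: times(y1, 2) =?= times(one, x),  g(y1, y) =?= g(p, succ(x)).
Decompose times/2: y1 =?= one,  2 =?= x.
Bind y1 := one; substituting into the one remaining equation that mentions y1 gives: g(one, y) =?= g(p, succ(x)).
Bind x := 2; substituting into the remaining equation gives: g(one, y) =?= g(p, succ(2)).
Decompose g/2: one =?= p,  y =?= succ(2).
Bind p := one; no other remaining equation mentions p.
Bind y := succ(2).
Applying the MGU to either side gives g(times(one, 2), g(one, succ(2))).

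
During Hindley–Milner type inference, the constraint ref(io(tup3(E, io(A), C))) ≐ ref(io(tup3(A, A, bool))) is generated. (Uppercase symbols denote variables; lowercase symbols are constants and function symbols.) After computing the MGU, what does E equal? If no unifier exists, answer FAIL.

FAIL

Decompose ref/1: io(tup3(E, io(A), C)) ≐ io(tup3(A, A, bool)).
Decompose io/1: tup3(E, io(A), C) ≐ tup3(A, A, bool).
Decompose tup3/3: E ≐ A,  io(A) ≐ A,  C ≐ bool.
Bind E := A; no other remaining equation mentions E.
Occurs check fails: A occurs in io(A); the equation A ≐ io(A) has no finite solution.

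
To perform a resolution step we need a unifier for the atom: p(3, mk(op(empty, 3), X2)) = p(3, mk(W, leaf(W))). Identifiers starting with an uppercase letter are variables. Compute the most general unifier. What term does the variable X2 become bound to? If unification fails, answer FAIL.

leaf(op(empty, 3))

Decompose p/2: 3 = 3,  mk(op(empty, 3), X2) = mk(W, leaf(W)).
Delete trivial equation 3 = 3.
Decompose mk/2: op(empty, 3) = W,  X2 = leaf(W).
Bind W := op(empty, 3); substituting into the remaining equation gives: X2 = leaf(op(empty, 3)).
Bind X2 := leaf(op(empty, 3)).
MGU = { W ↦ op(empty, 3), X2 ↦ leaf(op(empty, 3)) }, so X2 ↦ leaf(op(empty, 3)).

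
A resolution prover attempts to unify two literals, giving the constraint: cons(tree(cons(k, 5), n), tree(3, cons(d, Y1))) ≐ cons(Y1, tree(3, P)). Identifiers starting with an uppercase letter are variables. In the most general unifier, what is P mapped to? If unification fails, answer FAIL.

Decompose cons/2: tree(cons(k, 5), n) ≐ Y1,  tree(3, cons(d, Y1)) ≐ tree(3, P).
Bind Y1 := tree(cons(k, 5), n); substituting into the remaining equation gives: tree(3, cons(d, tree(cons(k, 5), n))) ≐ tree(3, P).
Decompose tree/2: 3 ≐ 3,  cons(d, tree(cons(k, 5), n)) ≐ P.
Delete trivial equation 3 ≐ 3.
Bind P := cons(d, tree(cons(k, 5), n)).
MGU = { Y1 -> tree(cons(k, 5), n), P -> cons(d, tree(cons(k, 5), n)) }, so P -> cons(d, tree(cons(k, 5), n)).

cons(d, tree(cons(k, 5), n))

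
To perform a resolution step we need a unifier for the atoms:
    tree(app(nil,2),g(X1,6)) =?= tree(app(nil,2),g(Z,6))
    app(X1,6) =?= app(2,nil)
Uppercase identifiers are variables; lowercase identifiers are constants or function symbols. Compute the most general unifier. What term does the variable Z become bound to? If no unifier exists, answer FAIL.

Decompose tree/2: app(nil,2) =?= app(nil,2),  g(X1,6) =?= g(Z,6).
Delete trivial equation app(nil,2) =?= app(nil,2).
Decompose g/2: X1 =?= Z,  6 =?= 6.
Bind X1 := Z; substituting into the one remaining equation that mentions X1 gives: app(Z,6) =?= app(2,nil).
Delete trivial equation 6 =?= 6.
Decompose app/2: Z =?= 2,  6 =?= nil.
Bind Z := 2; no other remaining equation mentions Z. Substituting into the earlier binding gives X1 := 2.
Clash: constants 6 and nil differ; no unifier exists.

FAIL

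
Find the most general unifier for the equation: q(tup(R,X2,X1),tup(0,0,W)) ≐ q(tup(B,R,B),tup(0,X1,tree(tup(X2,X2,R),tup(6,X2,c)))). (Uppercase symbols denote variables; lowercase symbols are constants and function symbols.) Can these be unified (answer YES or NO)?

YES

Decompose q/2: tup(R,X2,X1) ≐ tup(B,R,B),  tup(0,0,W) ≐ tup(0,X1,tree(tup(X2,X2,R),tup(6,X2,c))).
Decompose tup/3: R ≐ B,  X2 ≐ R,  X1 ≐ B.
Bind R := B; substituting into the 2 remaining equations that mention R gives: X2 ≐ B,  tup(0,0,W) ≐ tup(0,X1,tree(tup(X2,X2,B),tup(6,X2,c))).
Bind X2 := B; substituting into the one remaining equation that mentions X2 gives: tup(0,0,W) ≐ tup(0,X1,tree(tup(B,B,B),tup(6,B,c))).
Bind X1 := B; substituting into the remaining equation gives: tup(0,0,W) ≐ tup(0,B,tree(tup(B,B,B),tup(6,B,c))).
Decompose tup/3: 0 ≐ 0,  0 ≐ B,  W ≐ tree(tup(B,B,B),tup(6,B,c)).
Delete trivial equation 0 ≐ 0.
Bind B := 0; substituting into the remaining equation gives: W ≐ tree(tup(0,0,0),tup(6,0,c)). Substituting into the earlier bindings gives R := 0, X2 := 0, X1 := 0.
Bind W := tree(tup(0,0,0),tup(6,0,c)).
No equations remain and no clash or occurs-check failure arose, so a unifier exists.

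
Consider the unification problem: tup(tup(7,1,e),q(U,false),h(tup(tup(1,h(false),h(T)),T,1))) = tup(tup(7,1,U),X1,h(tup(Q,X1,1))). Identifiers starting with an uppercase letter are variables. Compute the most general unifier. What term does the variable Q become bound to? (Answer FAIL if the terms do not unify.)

tup(1,h(false),h(q(e,false)))

Decompose tup/3: tup(7,1,e) = tup(7,1,U),  q(U,false) = X1,  h(tup(tup(1,h(false),h(T)),T,1)) = h(tup(Q,X1,1)).
Decompose tup/3: 7 = 7,  1 = 1,  e = U.
Delete trivial equation 7 = 7.
Delete trivial equation 1 = 1.
Bind U := e; substituting into the one remaining equation that mentions U gives: q(e,false) = X1.
Bind X1 := q(e,false); substituting into the remaining equation gives: h(tup(tup(1,h(false),h(T)),T,1)) = h(tup(Q,q(e,false),1)).
Decompose h/1: tup(tup(1,h(false),h(T)),T,1) = tup(Q,q(e,false),1).
Decompose tup/3: tup(1,h(false),h(T)) = Q,  T = q(e,false),  1 = 1.
Bind Q := tup(1,h(false),h(T)); no other remaining equation mentions Q.
Bind T := q(e,false); no other remaining equation mentions T. Substituting into the earlier binding gives Q := tup(1,h(false),h(q(e,false))).
Delete trivial equation 1 = 1.
MGU = { U ↦ e, X1 ↦ q(e,false), Q ↦ tup(1,h(false),h(q(e,false))), T ↦ q(e,false) }, so Q ↦ tup(1,h(false),h(q(e,false))).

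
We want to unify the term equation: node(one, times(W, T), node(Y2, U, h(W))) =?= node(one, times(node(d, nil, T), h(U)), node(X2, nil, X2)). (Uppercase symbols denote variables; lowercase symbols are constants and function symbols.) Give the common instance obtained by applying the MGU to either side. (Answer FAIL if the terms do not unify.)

node(one, times(node(d, nil, h(nil)), h(nil)), node(h(node(d, nil, h(nil))), nil, h(node(d, nil, h(nil)))))

Decompose node/3: one =?= one,  times(W, T) =?= times(node(d, nil, T), h(U)),  node(Y2, U, h(W)) =?= node(X2, nil, X2).
Delete trivial equation one =?= one.
Decompose times/2: W =?= node(d, nil, T),  T =?= h(U).
Bind W := node(d, nil, T); substituting into the one remaining equation that mentions W gives: node(Y2, U, h(node(d, nil, T))) =?= node(X2, nil, X2).
Bind T := h(U); substituting into the remaining equation gives: node(Y2, U, h(node(d, nil, h(U)))) =?= node(X2, nil, X2). Substituting into the earlier binding gives W := node(d, nil, h(U)).
Decompose node/3: Y2 =?= X2,  U =?= nil,  h(node(d, nil, h(U))) =?= X2.
Bind Y2 := X2; no other remaining equation mentions Y2.
Bind U := nil; substituting into the remaining equation gives: h(node(d, nil, h(nil))) =?= X2. Substituting into the earlier bindings gives W := node(d, nil, h(nil)), T := h(nil).
Bind X2 := h(node(d, nil, h(nil))). Substituting into the earlier binding gives Y2 := h(node(d, nil, h(nil))).
Applying the MGU to either side gives node(one, times(node(d, nil, h(nil)), h(nil)), node(h(node(d, nil, h(nil))), nil, h(node(d, nil, h(nil))))).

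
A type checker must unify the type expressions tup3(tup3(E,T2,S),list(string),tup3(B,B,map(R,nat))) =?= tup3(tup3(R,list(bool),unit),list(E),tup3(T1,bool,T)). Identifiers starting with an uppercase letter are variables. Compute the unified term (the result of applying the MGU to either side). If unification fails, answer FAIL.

Decompose tup3/3: tup3(E,T2,S) =?= tup3(R,list(bool),unit),  list(string) =?= list(E),  tup3(B,B,map(R,nat)) =?= tup3(T1,bool,T).
Decompose tup3/3: E =?= R,  T2 =?= list(bool),  S =?= unit.
Bind E := R; substituting into the one remaining equation that mentions E gives: list(string) =?= list(R).
Bind T2 := list(bool); no other remaining equation mentions T2.
Bind S := unit; no other remaining equation mentions S.
Decompose list/1: string =?= R.
Bind R := string; substituting into the remaining equation gives: tup3(B,B,map(string,nat)) =?= tup3(T1,bool,T). Substituting into the earlier binding gives E := string.
Decompose tup3/3: B =?= T1,  B =?= bool,  map(string,nat) =?= T.
Bind B := T1; substituting into the one remaining equation that mentions B gives: T1 =?= bool.
Bind T1 := bool; no other remaining equation mentions T1. Substituting into the earlier binding gives B := bool.
Bind T := map(string,nat).
Applying the MGU to either side gives tup3(tup3(string,list(bool),unit),list(string),tup3(bool,bool,map(string,nat))).

tup3(tup3(string,list(bool),unit),list(string),tup3(bool,bool,map(string,nat)))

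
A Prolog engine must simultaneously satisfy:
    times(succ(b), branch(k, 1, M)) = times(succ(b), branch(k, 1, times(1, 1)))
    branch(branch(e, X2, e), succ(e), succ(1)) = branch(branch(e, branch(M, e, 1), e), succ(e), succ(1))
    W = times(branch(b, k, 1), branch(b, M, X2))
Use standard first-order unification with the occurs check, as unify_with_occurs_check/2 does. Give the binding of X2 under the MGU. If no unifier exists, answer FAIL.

branch(times(1, 1), e, 1)

Decompose times/2: succ(b) = succ(b),  branch(k, 1, M) = branch(k, 1, times(1, 1)).
Delete trivial equation succ(b) = succ(b).
Decompose branch/3: k = k,  1 = 1,  M = times(1, 1).
Delete trivial equation k = k.
Delete trivial equation 1 = 1.
Bind M := times(1, 1); substituting into the remaining equations gives: branch(branch(e, X2, e), succ(e), succ(1)) = branch(branch(e, branch(times(1, 1), e, 1), e), succ(e), succ(1)),  W = times(branch(b, k, 1), branch(b, times(1, 1), X2)).
Decompose branch/3: branch(e, X2, e) = branch(e, branch(times(1, 1), e, 1), e),  succ(e) = succ(e),  succ(1) = succ(1).
Decompose branch/3: e = e,  X2 = branch(times(1, 1), e, 1),  e = e.
Delete trivial equation e = e.
Bind X2 := branch(times(1, 1), e, 1); substituting into the one remaining equation that mentions X2 gives: W = times(branch(b, k, 1), branch(b, times(1, 1), branch(times(1, 1), e, 1))).
Delete trivial equation e = e.
Delete trivial equation succ(e) = succ(e).
Delete trivial equation succ(1) = succ(1).
Bind W := times(branch(b, k, 1), branch(b, times(1, 1), branch(times(1, 1), e, 1))).
MGU = { M -> times(1, 1), X2 -> branch(times(1, 1), e, 1), W -> times(branch(b, k, 1), branch(b, times(1, 1), branch(times(1, 1), e, 1))) }, so X2 -> branch(times(1, 1), e, 1).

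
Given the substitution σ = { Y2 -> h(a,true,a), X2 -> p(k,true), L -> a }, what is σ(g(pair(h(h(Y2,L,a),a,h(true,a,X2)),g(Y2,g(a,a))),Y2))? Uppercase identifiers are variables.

Replace each occurrence of Y2 with h(a,true,a).
Replace each occurrence of X2 with p(k,true).
Replace each occurrence of L with a.
Result: g(pair(h(h(h(a,true,a),a,a),a,h(true,a,p(k,true))),g(h(a,true,a),g(a,a))),h(a,true,a)).

g(pair(h(h(h(a,true,a),a,a),a,h(true,a,p(k,true))),g(h(a,true,a),g(a,a))),h(a,true,a))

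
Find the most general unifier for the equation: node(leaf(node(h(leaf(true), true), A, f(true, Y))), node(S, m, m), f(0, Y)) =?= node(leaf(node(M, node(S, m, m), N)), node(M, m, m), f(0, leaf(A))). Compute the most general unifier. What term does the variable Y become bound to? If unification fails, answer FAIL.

Decompose node/3: leaf(node(h(leaf(true), true), A, f(true, Y))) =?= leaf(node(M, node(S, m, m), N)),  node(S, m, m) =?= node(M, m, m),  f(0, Y) =?= f(0, leaf(A)).
Decompose leaf/1: node(h(leaf(true), true), A, f(true, Y)) =?= node(M, node(S, m, m), N).
Decompose node/3: h(leaf(true), true) =?= M,  A =?= node(S, m, m),  f(true, Y) =?= N.
Bind M := h(leaf(true), true); substituting into the one remaining equation that mentions M gives: node(S, m, m) =?= node(h(leaf(true), true), m, m).
Bind A := node(S, m, m); substituting into the one remaining equation that mentions A gives: f(0, Y) =?= f(0, leaf(node(S, m, m))).
Bind N := f(true, Y); no other remaining equation mentions N.
Decompose node/3: S =?= h(leaf(true), true),  m =?= m,  m =?= m.
Bind S := h(leaf(true), true); substituting into the one remaining equation that mentions S gives: f(0, Y) =?= f(0, leaf(node(h(leaf(true), true), m, m))). Substituting into the earlier binding gives A := node(h(leaf(true), true), m, m).
Delete trivial equation m =?= m.
Delete trivial equation m =?= m.
Decompose f/2: 0 =?= 0,  Y =?= leaf(node(h(leaf(true), true), m, m)).
Delete trivial equation 0 =?= 0.
Bind Y := leaf(node(h(leaf(true), true), m, m)). Substituting into the earlier binding gives N := f(true, leaf(node(h(leaf(true), true), m, m))).
MGU = { M -> h(leaf(true), true), A -> node(h(leaf(true), true), m, m), N -> f(true, leaf(node(h(leaf(true), true), m, m))), S -> h(leaf(true), true), Y -> leaf(node(h(leaf(true), true), m, m)) }, so Y -> leaf(node(h(leaf(true), true), m, m)).

leaf(node(h(leaf(true), true), m, m))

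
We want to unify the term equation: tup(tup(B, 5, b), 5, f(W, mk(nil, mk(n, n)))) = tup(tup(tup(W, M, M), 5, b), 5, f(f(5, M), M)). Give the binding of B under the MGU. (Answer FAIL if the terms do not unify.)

Decompose tup/3: tup(B, 5, b) = tup(tup(W, M, M), 5, b),  5 = 5,  f(W, mk(nil, mk(n, n))) = f(f(5, M), M).
Decompose tup/3: B = tup(W, M, M),  5 = 5,  b = b.
Bind B := tup(W, M, M); no other remaining equation mentions B.
Delete trivial equation 5 = 5.
Delete trivial equation b = b.
Delete trivial equation 5 = 5.
Decompose f/2: W = f(5, M),  mk(nil, mk(n, n)) = M.
Bind W := f(5, M); no other remaining equation mentions W. Substituting into the earlier binding gives B := tup(f(5, M), M, M).
Bind M := mk(nil, mk(n, n)). Substituting into the earlier bindings gives B := tup(f(5, mk(nil, mk(n, n))), mk(nil, mk(n, n)), mk(nil, mk(n, n))), W := f(5, mk(nil, mk(n, n))).
MGU = { B := tup(f(5, mk(nil, mk(n, n))), mk(nil, mk(n, n)), mk(nil, mk(n, n))), W := f(5, mk(nil, mk(n, n))), M := mk(nil, mk(n, n)) }, so B := tup(f(5, mk(nil, mk(n, n))), mk(nil, mk(n, n)), mk(nil, mk(n, n))).

tup(f(5, mk(nil, mk(n, n))), mk(nil, mk(n, n)), mk(nil, mk(n, n)))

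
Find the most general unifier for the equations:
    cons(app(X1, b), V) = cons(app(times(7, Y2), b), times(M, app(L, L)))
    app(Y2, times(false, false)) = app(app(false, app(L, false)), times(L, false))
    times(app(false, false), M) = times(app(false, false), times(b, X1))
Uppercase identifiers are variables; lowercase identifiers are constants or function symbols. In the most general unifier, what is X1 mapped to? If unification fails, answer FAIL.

Decompose cons/2: app(X1, b) = app(times(7, Y2), b),  V = times(M, app(L, L)).
Decompose app/2: X1 = times(7, Y2),  b = b.
Bind X1 := times(7, Y2); substituting into the one remaining equation that mentions X1 gives: times(app(false, false), M) = times(app(false, false), times(b, times(7, Y2))).
Delete trivial equation b = b.
Bind V := times(M, app(L, L)); no other remaining equation mentions V.
Decompose app/2: Y2 = app(false, app(L, false)),  times(false, false) = times(L, false).
Bind Y2 := app(false, app(L, false)); substituting into the one remaining equation that mentions Y2 gives: times(app(false, false), M) = times(app(false, false), times(b, times(7, app(false, app(L, false))))). Substituting into the earlier binding gives X1 := times(7, app(false, app(L, false))).
Decompose times/2: false = L,  false = false.
Bind L := false; substituting into the one remaining equation that mentions L gives: times(app(false, false), M) = times(app(false, false), times(b, times(7, app(false, app(false, false))))). Substituting into the earlier bindings gives X1 := times(7, app(false, app(false, false))), V := times(M, app(false, false)), Y2 := app(false, app(false, false)).
Delete trivial equation false = false.
Decompose times/2: app(false, false) = app(false, false),  M = times(b, times(7, app(false, app(false, false)))).
Delete trivial equation app(false, false) = app(false, false).
Bind M := times(b, times(7, app(false, app(false, false)))). Substituting into the earlier binding gives V := times(times(b, times(7, app(false, app(false, false)))), app(false, false)).
MGU = { X1 ↦ times(7, app(false, app(false, false))), V ↦ times(times(b, times(7, app(false, app(false, false)))), app(false, false)), Y2 ↦ app(false, app(false, false)), L ↦ false, M ↦ times(b, times(7, app(false, app(false, false)))) }, so X1 ↦ times(7, app(false, app(false, false))).

times(7, app(false, app(false, false)))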